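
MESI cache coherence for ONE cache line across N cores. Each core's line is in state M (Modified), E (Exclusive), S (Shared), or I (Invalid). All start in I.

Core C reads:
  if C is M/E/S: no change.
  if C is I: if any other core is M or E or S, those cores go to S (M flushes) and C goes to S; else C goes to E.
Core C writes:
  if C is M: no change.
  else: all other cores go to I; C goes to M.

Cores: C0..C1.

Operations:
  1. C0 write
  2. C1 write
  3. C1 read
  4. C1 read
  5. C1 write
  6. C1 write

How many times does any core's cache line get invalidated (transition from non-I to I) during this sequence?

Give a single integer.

Answer: 1

Derivation:
Op 1: C0 write [C0 write: invalidate none -> C0=M] -> [M,I] (invalidations this op: 0; running total: 0)
Op 2: C1 write [C1 write: invalidate ['C0=M'] -> C1=M] -> [I,M] (invalidations this op: 1; running total: 1)
Op 3: C1 read [C1 read: already in M, no change] -> [I,M] (invalidations this op: 0; running total: 1)
Op 4: C1 read [C1 read: already in M, no change] -> [I,M] (invalidations this op: 0; running total: 1)
Op 5: C1 write [C1 write: already M (modified), no change] -> [I,M] (invalidations this op: 0; running total: 1)
Op 6: C1 write [C1 write: already M (modified), no change] -> [I,M] (invalidations this op: 0; running total: 1)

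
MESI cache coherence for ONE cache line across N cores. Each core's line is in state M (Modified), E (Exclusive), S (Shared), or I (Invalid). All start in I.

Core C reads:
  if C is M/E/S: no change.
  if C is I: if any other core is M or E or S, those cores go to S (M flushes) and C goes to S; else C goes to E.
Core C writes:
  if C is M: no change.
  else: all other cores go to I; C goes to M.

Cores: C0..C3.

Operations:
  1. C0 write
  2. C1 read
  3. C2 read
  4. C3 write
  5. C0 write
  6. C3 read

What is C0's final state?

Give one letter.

Answer: S

Derivation:
Op 1: C0 write [C0 write: invalidate none -> C0=M] -> [M,I,I,I]
Op 2: C1 read [C1 read from I: others=['C0=M'] -> C1=S, others downsized to S] -> [S,S,I,I]
Op 3: C2 read [C2 read from I: others=['C0=S', 'C1=S'] -> C2=S, others downsized to S] -> [S,S,S,I]
Op 4: C3 write [C3 write: invalidate ['C0=S', 'C1=S', 'C2=S'] -> C3=M] -> [I,I,I,M]
Op 5: C0 write [C0 write: invalidate ['C3=M'] -> C0=M] -> [M,I,I,I]
Op 6: C3 read [C3 read from I: others=['C0=M'] -> C3=S, others downsized to S] -> [S,I,I,S]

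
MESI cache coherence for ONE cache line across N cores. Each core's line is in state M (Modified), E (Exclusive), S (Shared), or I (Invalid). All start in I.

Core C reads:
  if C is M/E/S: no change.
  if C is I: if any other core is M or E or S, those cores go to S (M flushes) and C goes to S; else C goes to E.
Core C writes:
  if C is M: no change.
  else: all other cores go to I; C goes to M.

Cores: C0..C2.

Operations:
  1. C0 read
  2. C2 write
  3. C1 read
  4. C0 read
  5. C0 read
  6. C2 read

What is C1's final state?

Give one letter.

Answer: S

Derivation:
Op 1: C0 read [C0 read from I: no other sharers -> C0=E (exclusive)] -> [E,I,I]
Op 2: C2 write [C2 write: invalidate ['C0=E'] -> C2=M] -> [I,I,M]
Op 3: C1 read [C1 read from I: others=['C2=M'] -> C1=S, others downsized to S] -> [I,S,S]
Op 4: C0 read [C0 read from I: others=['C1=S', 'C2=S'] -> C0=S, others downsized to S] -> [S,S,S]
Op 5: C0 read [C0 read: already in S, no change] -> [S,S,S]
Op 6: C2 read [C2 read: already in S, no change] -> [S,S,S]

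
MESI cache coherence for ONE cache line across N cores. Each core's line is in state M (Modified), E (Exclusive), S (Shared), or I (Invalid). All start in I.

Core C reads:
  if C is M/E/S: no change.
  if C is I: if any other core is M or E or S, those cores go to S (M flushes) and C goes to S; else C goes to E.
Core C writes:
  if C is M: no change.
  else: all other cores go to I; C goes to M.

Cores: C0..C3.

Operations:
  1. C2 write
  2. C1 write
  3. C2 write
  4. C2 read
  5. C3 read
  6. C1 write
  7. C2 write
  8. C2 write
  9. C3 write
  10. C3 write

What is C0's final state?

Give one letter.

Op 1: C2 write [C2 write: invalidate none -> C2=M] -> [I,I,M,I]
Op 2: C1 write [C1 write: invalidate ['C2=M'] -> C1=M] -> [I,M,I,I]
Op 3: C2 write [C2 write: invalidate ['C1=M'] -> C2=M] -> [I,I,M,I]
Op 4: C2 read [C2 read: already in M, no change] -> [I,I,M,I]
Op 5: C3 read [C3 read from I: others=['C2=M'] -> C3=S, others downsized to S] -> [I,I,S,S]
Op 6: C1 write [C1 write: invalidate ['C2=S', 'C3=S'] -> C1=M] -> [I,M,I,I]
Op 7: C2 write [C2 write: invalidate ['C1=M'] -> C2=M] -> [I,I,M,I]
Op 8: C2 write [C2 write: already M (modified), no change] -> [I,I,M,I]
Op 9: C3 write [C3 write: invalidate ['C2=M'] -> C3=M] -> [I,I,I,M]
Op 10: C3 write [C3 write: already M (modified), no change] -> [I,I,I,M]

Answer: I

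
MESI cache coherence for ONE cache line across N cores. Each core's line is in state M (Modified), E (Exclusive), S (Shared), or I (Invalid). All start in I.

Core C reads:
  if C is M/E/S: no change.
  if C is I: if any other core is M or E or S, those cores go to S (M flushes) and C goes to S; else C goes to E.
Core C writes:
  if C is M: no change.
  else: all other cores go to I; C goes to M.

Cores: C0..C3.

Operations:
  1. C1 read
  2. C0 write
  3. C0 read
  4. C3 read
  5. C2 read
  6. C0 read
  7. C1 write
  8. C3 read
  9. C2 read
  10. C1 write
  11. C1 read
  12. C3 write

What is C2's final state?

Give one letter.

Answer: I

Derivation:
Op 1: C1 read [C1 read from I: no other sharers -> C1=E (exclusive)] -> [I,E,I,I]
Op 2: C0 write [C0 write: invalidate ['C1=E'] -> C0=M] -> [M,I,I,I]
Op 3: C0 read [C0 read: already in M, no change] -> [M,I,I,I]
Op 4: C3 read [C3 read from I: others=['C0=M'] -> C3=S, others downsized to S] -> [S,I,I,S]
Op 5: C2 read [C2 read from I: others=['C0=S', 'C3=S'] -> C2=S, others downsized to S] -> [S,I,S,S]
Op 6: C0 read [C0 read: already in S, no change] -> [S,I,S,S]
Op 7: C1 write [C1 write: invalidate ['C0=S', 'C2=S', 'C3=S'] -> C1=M] -> [I,M,I,I]
Op 8: C3 read [C3 read from I: others=['C1=M'] -> C3=S, others downsized to S] -> [I,S,I,S]
Op 9: C2 read [C2 read from I: others=['C1=S', 'C3=S'] -> C2=S, others downsized to S] -> [I,S,S,S]
Op 10: C1 write [C1 write: invalidate ['C2=S', 'C3=S'] -> C1=M] -> [I,M,I,I]
Op 11: C1 read [C1 read: already in M, no change] -> [I,M,I,I]
Op 12: C3 write [C3 write: invalidate ['C1=M'] -> C3=M] -> [I,I,I,M]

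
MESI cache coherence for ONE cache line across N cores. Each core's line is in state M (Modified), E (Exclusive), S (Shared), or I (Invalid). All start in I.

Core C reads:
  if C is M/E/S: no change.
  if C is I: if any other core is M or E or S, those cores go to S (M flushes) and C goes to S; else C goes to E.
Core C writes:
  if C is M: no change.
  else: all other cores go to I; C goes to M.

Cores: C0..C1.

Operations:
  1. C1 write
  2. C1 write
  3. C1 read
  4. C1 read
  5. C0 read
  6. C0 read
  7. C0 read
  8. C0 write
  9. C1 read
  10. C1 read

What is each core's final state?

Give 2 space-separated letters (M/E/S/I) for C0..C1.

Op 1: C1 write [C1 write: invalidate none -> C1=M] -> [I,M]
Op 2: C1 write [C1 write: already M (modified), no change] -> [I,M]
Op 3: C1 read [C1 read: already in M, no change] -> [I,M]
Op 4: C1 read [C1 read: already in M, no change] -> [I,M]
Op 5: C0 read [C0 read from I: others=['C1=M'] -> C0=S, others downsized to S] -> [S,S]
Op 6: C0 read [C0 read: already in S, no change] -> [S,S]
Op 7: C0 read [C0 read: already in S, no change] -> [S,S]
Op 8: C0 write [C0 write: invalidate ['C1=S'] -> C0=M] -> [M,I]
Op 9: C1 read [C1 read from I: others=['C0=M'] -> C1=S, others downsized to S] -> [S,S]
Op 10: C1 read [C1 read: already in S, no change] -> [S,S]

Answer: S S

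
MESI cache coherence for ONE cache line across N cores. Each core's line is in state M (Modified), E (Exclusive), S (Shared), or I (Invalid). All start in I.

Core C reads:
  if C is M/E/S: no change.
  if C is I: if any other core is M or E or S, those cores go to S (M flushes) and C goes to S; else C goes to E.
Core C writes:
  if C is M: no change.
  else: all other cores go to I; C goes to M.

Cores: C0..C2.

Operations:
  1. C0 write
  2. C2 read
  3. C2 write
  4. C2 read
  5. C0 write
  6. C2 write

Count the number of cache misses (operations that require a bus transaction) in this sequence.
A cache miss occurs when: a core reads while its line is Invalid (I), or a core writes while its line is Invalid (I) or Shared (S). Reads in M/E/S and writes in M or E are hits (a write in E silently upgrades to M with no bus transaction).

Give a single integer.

Op 1: C0 write [C0 write: invalidate none -> C0=M] -> [M,I,I] [MISS #1: write from I]
Op 2: C2 read [C2 read from I: others=['C0=M'] -> C2=S, others downsized to S] -> [S,I,S] [MISS #2: read from I]
Op 3: C2 write [C2 write: invalidate ['C0=S'] -> C2=M] -> [I,I,M] [MISS #3: write from S]
Op 4: C2 read [C2 read: already in M, no change] -> [I,I,M] [hit: read from M]
Op 5: C0 write [C0 write: invalidate ['C2=M'] -> C0=M] -> [M,I,I] [MISS #4: write from I]
Op 6: C2 write [C2 write: invalidate ['C0=M'] -> C2=M] -> [I,I,M] [MISS #5: write from I]

Answer: 5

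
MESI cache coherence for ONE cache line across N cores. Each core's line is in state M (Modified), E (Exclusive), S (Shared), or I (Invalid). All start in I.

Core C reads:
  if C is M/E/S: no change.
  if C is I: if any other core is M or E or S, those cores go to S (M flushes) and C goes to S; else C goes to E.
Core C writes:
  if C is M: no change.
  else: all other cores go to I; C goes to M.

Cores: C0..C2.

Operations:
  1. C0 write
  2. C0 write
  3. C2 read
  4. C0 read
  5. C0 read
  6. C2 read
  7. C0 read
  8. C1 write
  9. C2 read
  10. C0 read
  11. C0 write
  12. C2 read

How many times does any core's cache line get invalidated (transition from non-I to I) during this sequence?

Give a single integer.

Answer: 4

Derivation:
Op 1: C0 write [C0 write: invalidate none -> C0=M] -> [M,I,I] (invalidations this op: 0; running total: 0)
Op 2: C0 write [C0 write: already M (modified), no change] -> [M,I,I] (invalidations this op: 0; running total: 0)
Op 3: C2 read [C2 read from I: others=['C0=M'] -> C2=S, others downsized to S] -> [S,I,S] (invalidations this op: 0; running total: 0)
Op 4: C0 read [C0 read: already in S, no change] -> [S,I,S] (invalidations this op: 0; running total: 0)
Op 5: C0 read [C0 read: already in S, no change] -> [S,I,S] (invalidations this op: 0; running total: 0)
Op 6: C2 read [C2 read: already in S, no change] -> [S,I,S] (invalidations this op: 0; running total: 0)
Op 7: C0 read [C0 read: already in S, no change] -> [S,I,S] (invalidations this op: 0; running total: 0)
Op 8: C1 write [C1 write: invalidate ['C0=S', 'C2=S'] -> C1=M] -> [I,M,I] (invalidations this op: 2; running total: 2)
Op 9: C2 read [C2 read from I: others=['C1=M'] -> C2=S, others downsized to S] -> [I,S,S] (invalidations this op: 0; running total: 2)
Op 10: C0 read [C0 read from I: others=['C1=S', 'C2=S'] -> C0=S, others downsized to S] -> [S,S,S] (invalidations this op: 0; running total: 2)
Op 11: C0 write [C0 write: invalidate ['C1=S', 'C2=S'] -> C0=M] -> [M,I,I] (invalidations this op: 2; running total: 4)
Op 12: C2 read [C2 read from I: others=['C0=M'] -> C2=S, others downsized to S] -> [S,I,S] (invalidations this op: 0; running total: 4)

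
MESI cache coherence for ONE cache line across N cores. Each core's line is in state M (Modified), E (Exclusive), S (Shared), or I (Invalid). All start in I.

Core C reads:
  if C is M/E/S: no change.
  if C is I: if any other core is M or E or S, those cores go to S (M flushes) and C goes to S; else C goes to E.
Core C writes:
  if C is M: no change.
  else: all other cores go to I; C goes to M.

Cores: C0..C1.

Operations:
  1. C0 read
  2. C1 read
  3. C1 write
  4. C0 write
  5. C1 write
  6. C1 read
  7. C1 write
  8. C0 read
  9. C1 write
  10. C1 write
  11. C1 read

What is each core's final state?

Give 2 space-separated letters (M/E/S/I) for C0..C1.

Op 1: C0 read [C0 read from I: no other sharers -> C0=E (exclusive)] -> [E,I]
Op 2: C1 read [C1 read from I: others=['C0=E'] -> C1=S, others downsized to S] -> [S,S]
Op 3: C1 write [C1 write: invalidate ['C0=S'] -> C1=M] -> [I,M]
Op 4: C0 write [C0 write: invalidate ['C1=M'] -> C0=M] -> [M,I]
Op 5: C1 write [C1 write: invalidate ['C0=M'] -> C1=M] -> [I,M]
Op 6: C1 read [C1 read: already in M, no change] -> [I,M]
Op 7: C1 write [C1 write: already M (modified), no change] -> [I,M]
Op 8: C0 read [C0 read from I: others=['C1=M'] -> C0=S, others downsized to S] -> [S,S]
Op 9: C1 write [C1 write: invalidate ['C0=S'] -> C1=M] -> [I,M]
Op 10: C1 write [C1 write: already M (modified), no change] -> [I,M]
Op 11: C1 read [C1 read: already in M, no change] -> [I,M]

Answer: I M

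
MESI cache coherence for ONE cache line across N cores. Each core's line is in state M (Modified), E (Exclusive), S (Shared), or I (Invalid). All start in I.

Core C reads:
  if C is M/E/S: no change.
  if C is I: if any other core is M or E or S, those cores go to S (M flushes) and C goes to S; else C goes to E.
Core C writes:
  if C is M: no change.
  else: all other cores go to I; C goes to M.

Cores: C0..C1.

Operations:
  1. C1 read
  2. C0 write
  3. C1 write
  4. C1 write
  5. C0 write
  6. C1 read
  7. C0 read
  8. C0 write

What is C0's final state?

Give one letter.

Answer: M

Derivation:
Op 1: C1 read [C1 read from I: no other sharers -> C1=E (exclusive)] -> [I,E]
Op 2: C0 write [C0 write: invalidate ['C1=E'] -> C0=M] -> [M,I]
Op 3: C1 write [C1 write: invalidate ['C0=M'] -> C1=M] -> [I,M]
Op 4: C1 write [C1 write: already M (modified), no change] -> [I,M]
Op 5: C0 write [C0 write: invalidate ['C1=M'] -> C0=M] -> [M,I]
Op 6: C1 read [C1 read from I: others=['C0=M'] -> C1=S, others downsized to S] -> [S,S]
Op 7: C0 read [C0 read: already in S, no change] -> [S,S]
Op 8: C0 write [C0 write: invalidate ['C1=S'] -> C0=M] -> [M,I]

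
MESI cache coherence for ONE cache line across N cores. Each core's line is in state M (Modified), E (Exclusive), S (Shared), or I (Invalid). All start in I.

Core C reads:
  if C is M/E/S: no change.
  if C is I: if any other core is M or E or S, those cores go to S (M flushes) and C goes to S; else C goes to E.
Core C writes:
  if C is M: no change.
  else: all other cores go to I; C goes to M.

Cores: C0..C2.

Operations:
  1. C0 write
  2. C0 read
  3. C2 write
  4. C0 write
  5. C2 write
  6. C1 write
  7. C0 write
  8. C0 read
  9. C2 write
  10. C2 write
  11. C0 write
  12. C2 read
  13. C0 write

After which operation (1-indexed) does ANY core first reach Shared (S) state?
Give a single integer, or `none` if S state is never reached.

Answer: 12

Derivation:
Op 1: C0 write [C0 write: invalidate none -> C0=M] -> [M,I,I]
Op 2: C0 read [C0 read: already in M, no change] -> [M,I,I]
Op 3: C2 write [C2 write: invalidate ['C0=M'] -> C2=M] -> [I,I,M]
Op 4: C0 write [C0 write: invalidate ['C2=M'] -> C0=M] -> [M,I,I]
Op 5: C2 write [C2 write: invalidate ['C0=M'] -> C2=M] -> [I,I,M]
Op 6: C1 write [C1 write: invalidate ['C2=M'] -> C1=M] -> [I,M,I]
Op 7: C0 write [C0 write: invalidate ['C1=M'] -> C0=M] -> [M,I,I]
Op 8: C0 read [C0 read: already in M, no change] -> [M,I,I]
Op 9: C2 write [C2 write: invalidate ['C0=M'] -> C2=M] -> [I,I,M]
Op 10: C2 write [C2 write: already M (modified), no change] -> [I,I,M]
Op 11: C0 write [C0 write: invalidate ['C2=M'] -> C0=M] -> [M,I,I]
Op 12: C2 read [C2 read from I: others=['C0=M'] -> C2=S, others downsized to S] -> [S,I,S]
  -> First S state at op 12; remaining ops need not be traced.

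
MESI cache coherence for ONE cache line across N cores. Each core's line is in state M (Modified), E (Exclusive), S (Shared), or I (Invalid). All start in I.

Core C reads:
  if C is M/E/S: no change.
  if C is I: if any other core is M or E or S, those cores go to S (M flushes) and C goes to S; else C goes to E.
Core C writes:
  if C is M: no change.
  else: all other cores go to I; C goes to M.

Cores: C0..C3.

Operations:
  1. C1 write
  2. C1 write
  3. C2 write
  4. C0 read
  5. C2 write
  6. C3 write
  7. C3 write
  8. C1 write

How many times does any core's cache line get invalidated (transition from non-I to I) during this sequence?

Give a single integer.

Answer: 4

Derivation:
Op 1: C1 write [C1 write: invalidate none -> C1=M] -> [I,M,I,I] (invalidations this op: 0; running total: 0)
Op 2: C1 write [C1 write: already M (modified), no change] -> [I,M,I,I] (invalidations this op: 0; running total: 0)
Op 3: C2 write [C2 write: invalidate ['C1=M'] -> C2=M] -> [I,I,M,I] (invalidations this op: 1; running total: 1)
Op 4: C0 read [C0 read from I: others=['C2=M'] -> C0=S, others downsized to S] -> [S,I,S,I] (invalidations this op: 0; running total: 1)
Op 5: C2 write [C2 write: invalidate ['C0=S'] -> C2=M] -> [I,I,M,I] (invalidations this op: 1; running total: 2)
Op 6: C3 write [C3 write: invalidate ['C2=M'] -> C3=M] -> [I,I,I,M] (invalidations this op: 1; running total: 3)
Op 7: C3 write [C3 write: already M (modified), no change] -> [I,I,I,M] (invalidations this op: 0; running total: 3)
Op 8: C1 write [C1 write: invalidate ['C3=M'] -> C1=M] -> [I,M,I,I] (invalidations this op: 1; running total: 4)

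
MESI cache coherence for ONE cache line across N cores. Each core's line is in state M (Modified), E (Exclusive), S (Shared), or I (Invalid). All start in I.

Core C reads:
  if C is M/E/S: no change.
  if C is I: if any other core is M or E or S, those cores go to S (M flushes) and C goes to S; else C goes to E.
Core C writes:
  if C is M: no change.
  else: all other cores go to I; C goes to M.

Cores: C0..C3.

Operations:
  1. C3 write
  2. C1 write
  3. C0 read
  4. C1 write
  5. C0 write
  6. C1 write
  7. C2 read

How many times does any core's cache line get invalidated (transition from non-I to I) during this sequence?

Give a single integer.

Op 1: C3 write [C3 write: invalidate none -> C3=M] -> [I,I,I,M] (invalidations this op: 0; running total: 0)
Op 2: C1 write [C1 write: invalidate ['C3=M'] -> C1=M] -> [I,M,I,I] (invalidations this op: 1; running total: 1)
Op 3: C0 read [C0 read from I: others=['C1=M'] -> C0=S, others downsized to S] -> [S,S,I,I] (invalidations this op: 0; running total: 1)
Op 4: C1 write [C1 write: invalidate ['C0=S'] -> C1=M] -> [I,M,I,I] (invalidations this op: 1; running total: 2)
Op 5: C0 write [C0 write: invalidate ['C1=M'] -> C0=M] -> [M,I,I,I] (invalidations this op: 1; running total: 3)
Op 6: C1 write [C1 write: invalidate ['C0=M'] -> C1=M] -> [I,M,I,I] (invalidations this op: 1; running total: 4)
Op 7: C2 read [C2 read from I: others=['C1=M'] -> C2=S, others downsized to S] -> [I,S,S,I] (invalidations this op: 0; running total: 4)

Answer: 4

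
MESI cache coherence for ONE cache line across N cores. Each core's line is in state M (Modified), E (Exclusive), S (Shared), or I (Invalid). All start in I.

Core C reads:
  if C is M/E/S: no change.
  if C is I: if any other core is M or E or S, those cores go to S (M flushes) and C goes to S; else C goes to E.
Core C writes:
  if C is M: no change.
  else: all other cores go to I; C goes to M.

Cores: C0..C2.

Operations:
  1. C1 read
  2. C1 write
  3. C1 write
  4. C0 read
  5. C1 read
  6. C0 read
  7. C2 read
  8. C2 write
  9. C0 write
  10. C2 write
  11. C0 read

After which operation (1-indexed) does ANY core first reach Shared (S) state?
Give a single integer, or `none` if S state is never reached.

Op 1: C1 read [C1 read from I: no other sharers -> C1=E (exclusive)] -> [I,E,I]
Op 2: C1 write [C1 write: invalidate none -> C1=M] -> [I,M,I]
Op 3: C1 write [C1 write: already M (modified), no change] -> [I,M,I]
Op 4: C0 read [C0 read from I: others=['C1=M'] -> C0=S, others downsized to S] -> [S,S,I]
  -> First S state at op 4; remaining ops need not be traced.

Answer: 4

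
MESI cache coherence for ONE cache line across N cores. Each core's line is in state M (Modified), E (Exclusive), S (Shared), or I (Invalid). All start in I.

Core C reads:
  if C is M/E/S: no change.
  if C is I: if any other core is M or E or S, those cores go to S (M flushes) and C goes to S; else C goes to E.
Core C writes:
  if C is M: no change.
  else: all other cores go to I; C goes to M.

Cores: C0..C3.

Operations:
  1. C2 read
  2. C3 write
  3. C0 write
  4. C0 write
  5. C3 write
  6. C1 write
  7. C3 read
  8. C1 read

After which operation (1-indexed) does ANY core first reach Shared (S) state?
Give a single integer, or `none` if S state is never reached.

Answer: 7

Derivation:
Op 1: C2 read [C2 read from I: no other sharers -> C2=E (exclusive)] -> [I,I,E,I]
Op 2: C3 write [C3 write: invalidate ['C2=E'] -> C3=M] -> [I,I,I,M]
Op 3: C0 write [C0 write: invalidate ['C3=M'] -> C0=M] -> [M,I,I,I]
Op 4: C0 write [C0 write: already M (modified), no change] -> [M,I,I,I]
Op 5: C3 write [C3 write: invalidate ['C0=M'] -> C3=M] -> [I,I,I,M]
Op 6: C1 write [C1 write: invalidate ['C3=M'] -> C1=M] -> [I,M,I,I]
Op 7: C3 read [C3 read from I: others=['C1=M'] -> C3=S, others downsized to S] -> [I,S,I,S]
  -> First S state at op 7; remaining ops need not be traced.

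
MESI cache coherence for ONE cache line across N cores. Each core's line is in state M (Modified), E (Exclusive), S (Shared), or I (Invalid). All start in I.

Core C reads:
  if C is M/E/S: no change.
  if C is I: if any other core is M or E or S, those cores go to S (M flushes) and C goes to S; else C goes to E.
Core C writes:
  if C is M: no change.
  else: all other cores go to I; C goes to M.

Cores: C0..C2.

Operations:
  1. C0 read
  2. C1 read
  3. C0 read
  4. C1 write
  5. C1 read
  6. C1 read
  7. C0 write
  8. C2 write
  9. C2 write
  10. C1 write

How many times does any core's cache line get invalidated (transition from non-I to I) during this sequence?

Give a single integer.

Op 1: C0 read [C0 read from I: no other sharers -> C0=E (exclusive)] -> [E,I,I] (invalidations this op: 0; running total: 0)
Op 2: C1 read [C1 read from I: others=['C0=E'] -> C1=S, others downsized to S] -> [S,S,I] (invalidations this op: 0; running total: 0)
Op 3: C0 read [C0 read: already in S, no change] -> [S,S,I] (invalidations this op: 0; running total: 0)
Op 4: C1 write [C1 write: invalidate ['C0=S'] -> C1=M] -> [I,M,I] (invalidations this op: 1; running total: 1)
Op 5: C1 read [C1 read: already in M, no change] -> [I,M,I] (invalidations this op: 0; running total: 1)
Op 6: C1 read [C1 read: already in M, no change] -> [I,M,I] (invalidations this op: 0; running total: 1)
Op 7: C0 write [C0 write: invalidate ['C1=M'] -> C0=M] -> [M,I,I] (invalidations this op: 1; running total: 2)
Op 8: C2 write [C2 write: invalidate ['C0=M'] -> C2=M] -> [I,I,M] (invalidations this op: 1; running total: 3)
Op 9: C2 write [C2 write: already M (modified), no change] -> [I,I,M] (invalidations this op: 0; running total: 3)
Op 10: C1 write [C1 write: invalidate ['C2=M'] -> C1=M] -> [I,M,I] (invalidations this op: 1; running total: 4)

Answer: 4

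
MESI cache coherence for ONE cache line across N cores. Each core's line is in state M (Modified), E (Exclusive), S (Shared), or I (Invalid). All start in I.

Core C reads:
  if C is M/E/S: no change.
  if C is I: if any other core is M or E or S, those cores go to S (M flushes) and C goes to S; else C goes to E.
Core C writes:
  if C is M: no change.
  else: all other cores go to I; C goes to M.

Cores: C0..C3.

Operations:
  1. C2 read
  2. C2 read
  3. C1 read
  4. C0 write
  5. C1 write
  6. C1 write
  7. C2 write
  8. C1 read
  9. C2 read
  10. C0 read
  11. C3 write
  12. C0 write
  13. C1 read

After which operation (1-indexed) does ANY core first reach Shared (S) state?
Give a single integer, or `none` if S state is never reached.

Answer: 3

Derivation:
Op 1: C2 read [C2 read from I: no other sharers -> C2=E (exclusive)] -> [I,I,E,I]
Op 2: C2 read [C2 read: already in E, no change] -> [I,I,E,I]
Op 3: C1 read [C1 read from I: others=['C2=E'] -> C1=S, others downsized to S] -> [I,S,S,I]
  -> First S state at op 3; remaining ops need not be traced.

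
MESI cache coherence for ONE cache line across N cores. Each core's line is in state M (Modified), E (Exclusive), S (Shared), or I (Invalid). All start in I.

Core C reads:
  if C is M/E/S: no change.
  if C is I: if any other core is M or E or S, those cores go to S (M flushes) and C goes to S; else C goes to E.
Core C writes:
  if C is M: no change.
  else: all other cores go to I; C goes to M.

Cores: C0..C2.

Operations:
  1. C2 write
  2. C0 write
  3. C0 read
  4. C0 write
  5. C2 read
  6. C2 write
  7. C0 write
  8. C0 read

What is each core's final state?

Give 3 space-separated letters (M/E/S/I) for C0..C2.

Answer: M I I

Derivation:
Op 1: C2 write [C2 write: invalidate none -> C2=M] -> [I,I,M]
Op 2: C0 write [C0 write: invalidate ['C2=M'] -> C0=M] -> [M,I,I]
Op 3: C0 read [C0 read: already in M, no change] -> [M,I,I]
Op 4: C0 write [C0 write: already M (modified), no change] -> [M,I,I]
Op 5: C2 read [C2 read from I: others=['C0=M'] -> C2=S, others downsized to S] -> [S,I,S]
Op 6: C2 write [C2 write: invalidate ['C0=S'] -> C2=M] -> [I,I,M]
Op 7: C0 write [C0 write: invalidate ['C2=M'] -> C0=M] -> [M,I,I]
Op 8: C0 read [C0 read: already in M, no change] -> [M,I,I]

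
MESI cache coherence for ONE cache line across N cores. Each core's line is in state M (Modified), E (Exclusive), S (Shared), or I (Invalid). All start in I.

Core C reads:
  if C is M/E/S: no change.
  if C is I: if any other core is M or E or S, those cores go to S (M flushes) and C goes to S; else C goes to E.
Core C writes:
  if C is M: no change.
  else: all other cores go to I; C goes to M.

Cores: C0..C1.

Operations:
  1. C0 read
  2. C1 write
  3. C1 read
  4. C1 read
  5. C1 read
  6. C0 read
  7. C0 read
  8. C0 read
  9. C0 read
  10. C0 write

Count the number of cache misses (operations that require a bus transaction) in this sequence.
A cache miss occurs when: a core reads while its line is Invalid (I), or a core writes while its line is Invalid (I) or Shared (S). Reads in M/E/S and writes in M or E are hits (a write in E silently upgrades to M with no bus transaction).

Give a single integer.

Answer: 4

Derivation:
Op 1: C0 read [C0 read from I: no other sharers -> C0=E (exclusive)] -> [E,I] [MISS #1: read from I]
Op 2: C1 write [C1 write: invalidate ['C0=E'] -> C1=M] -> [I,M] [MISS #2: write from I]
Op 3: C1 read [C1 read: already in M, no change] -> [I,M] [hit: read from M]
Op 4: C1 read [C1 read: already in M, no change] -> [I,M] [hit: read from M]
Op 5: C1 read [C1 read: already in M, no change] -> [I,M] [hit: read from M]
Op 6: C0 read [C0 read from I: others=['C1=M'] -> C0=S, others downsized to S] -> [S,S] [MISS #3: read from I]
Op 7: C0 read [C0 read: already in S, no change] -> [S,S] [hit: read from S]
Op 8: C0 read [C0 read: already in S, no change] -> [S,S] [hit: read from S]
Op 9: C0 read [C0 read: already in S, no change] -> [S,S] [hit: read from S]
Op 10: C0 write [C0 write: invalidate ['C1=S'] -> C0=M] -> [M,I] [MISS #4: write from S]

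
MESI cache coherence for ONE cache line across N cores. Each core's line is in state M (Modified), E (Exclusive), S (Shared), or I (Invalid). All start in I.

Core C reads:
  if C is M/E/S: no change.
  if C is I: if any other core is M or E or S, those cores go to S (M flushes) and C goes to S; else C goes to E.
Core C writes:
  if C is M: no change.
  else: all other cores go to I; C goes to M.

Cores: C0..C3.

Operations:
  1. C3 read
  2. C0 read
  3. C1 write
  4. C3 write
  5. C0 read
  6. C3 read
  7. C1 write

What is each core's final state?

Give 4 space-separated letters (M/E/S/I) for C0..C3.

Answer: I M I I

Derivation:
Op 1: C3 read [C3 read from I: no other sharers -> C3=E (exclusive)] -> [I,I,I,E]
Op 2: C0 read [C0 read from I: others=['C3=E'] -> C0=S, others downsized to S] -> [S,I,I,S]
Op 3: C1 write [C1 write: invalidate ['C0=S', 'C3=S'] -> C1=M] -> [I,M,I,I]
Op 4: C3 write [C3 write: invalidate ['C1=M'] -> C3=M] -> [I,I,I,M]
Op 5: C0 read [C0 read from I: others=['C3=M'] -> C0=S, others downsized to S] -> [S,I,I,S]
Op 6: C3 read [C3 read: already in S, no change] -> [S,I,I,S]
Op 7: C1 write [C1 write: invalidate ['C0=S', 'C3=S'] -> C1=M] -> [I,M,I,I]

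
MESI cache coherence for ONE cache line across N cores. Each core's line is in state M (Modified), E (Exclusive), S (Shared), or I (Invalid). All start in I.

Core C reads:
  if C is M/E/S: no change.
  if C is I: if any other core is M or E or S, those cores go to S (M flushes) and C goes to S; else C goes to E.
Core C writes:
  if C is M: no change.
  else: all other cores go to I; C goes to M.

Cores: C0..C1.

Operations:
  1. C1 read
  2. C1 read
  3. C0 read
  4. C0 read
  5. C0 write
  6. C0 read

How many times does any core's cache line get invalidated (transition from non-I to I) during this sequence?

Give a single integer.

Op 1: C1 read [C1 read from I: no other sharers -> C1=E (exclusive)] -> [I,E] (invalidations this op: 0; running total: 0)
Op 2: C1 read [C1 read: already in E, no change] -> [I,E] (invalidations this op: 0; running total: 0)
Op 3: C0 read [C0 read from I: others=['C1=E'] -> C0=S, others downsized to S] -> [S,S] (invalidations this op: 0; running total: 0)
Op 4: C0 read [C0 read: already in S, no change] -> [S,S] (invalidations this op: 0; running total: 0)
Op 5: C0 write [C0 write: invalidate ['C1=S'] -> C0=M] -> [M,I] (invalidations this op: 1; running total: 1)
Op 6: C0 read [C0 read: already in M, no change] -> [M,I] (invalidations this op: 0; running total: 1)

Answer: 1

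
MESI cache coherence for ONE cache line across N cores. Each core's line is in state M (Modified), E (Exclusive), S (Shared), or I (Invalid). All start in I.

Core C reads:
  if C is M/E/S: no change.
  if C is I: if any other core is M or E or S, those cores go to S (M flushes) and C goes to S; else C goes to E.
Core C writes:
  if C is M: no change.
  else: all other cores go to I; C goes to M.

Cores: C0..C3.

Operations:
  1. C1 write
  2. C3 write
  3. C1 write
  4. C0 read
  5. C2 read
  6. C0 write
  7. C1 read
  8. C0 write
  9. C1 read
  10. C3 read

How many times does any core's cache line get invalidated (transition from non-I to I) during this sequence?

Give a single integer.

Op 1: C1 write [C1 write: invalidate none -> C1=M] -> [I,M,I,I] (invalidations this op: 0; running total: 0)
Op 2: C3 write [C3 write: invalidate ['C1=M'] -> C3=M] -> [I,I,I,M] (invalidations this op: 1; running total: 1)
Op 3: C1 write [C1 write: invalidate ['C3=M'] -> C1=M] -> [I,M,I,I] (invalidations this op: 1; running total: 2)
Op 4: C0 read [C0 read from I: others=['C1=M'] -> C0=S, others downsized to S] -> [S,S,I,I] (invalidations this op: 0; running total: 2)
Op 5: C2 read [C2 read from I: others=['C0=S', 'C1=S'] -> C2=S, others downsized to S] -> [S,S,S,I] (invalidations this op: 0; running total: 2)
Op 6: C0 write [C0 write: invalidate ['C1=S', 'C2=S'] -> C0=M] -> [M,I,I,I] (invalidations this op: 2; running total: 4)
Op 7: C1 read [C1 read from I: others=['C0=M'] -> C1=S, others downsized to S] -> [S,S,I,I] (invalidations this op: 0; running total: 4)
Op 8: C0 write [C0 write: invalidate ['C1=S'] -> C0=M] -> [M,I,I,I] (invalidations this op: 1; running total: 5)
Op 9: C1 read [C1 read from I: others=['C0=M'] -> C1=S, others downsized to S] -> [S,S,I,I] (invalidations this op: 0; running total: 5)
Op 10: C3 read [C3 read from I: others=['C0=S', 'C1=S'] -> C3=S, others downsized to S] -> [S,S,I,S] (invalidations this op: 0; running total: 5)

Answer: 5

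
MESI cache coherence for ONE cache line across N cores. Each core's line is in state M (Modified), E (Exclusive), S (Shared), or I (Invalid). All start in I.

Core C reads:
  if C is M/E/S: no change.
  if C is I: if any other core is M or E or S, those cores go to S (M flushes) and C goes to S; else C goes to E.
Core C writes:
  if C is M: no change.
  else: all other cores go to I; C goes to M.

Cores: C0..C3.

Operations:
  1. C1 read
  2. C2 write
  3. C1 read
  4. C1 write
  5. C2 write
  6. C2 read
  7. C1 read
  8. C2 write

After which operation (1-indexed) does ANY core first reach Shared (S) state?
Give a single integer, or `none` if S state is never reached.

Answer: 3

Derivation:
Op 1: C1 read [C1 read from I: no other sharers -> C1=E (exclusive)] -> [I,E,I,I]
Op 2: C2 write [C2 write: invalidate ['C1=E'] -> C2=M] -> [I,I,M,I]
Op 3: C1 read [C1 read from I: others=['C2=M'] -> C1=S, others downsized to S] -> [I,S,S,I]
  -> First S state at op 3; remaining ops need not be traced.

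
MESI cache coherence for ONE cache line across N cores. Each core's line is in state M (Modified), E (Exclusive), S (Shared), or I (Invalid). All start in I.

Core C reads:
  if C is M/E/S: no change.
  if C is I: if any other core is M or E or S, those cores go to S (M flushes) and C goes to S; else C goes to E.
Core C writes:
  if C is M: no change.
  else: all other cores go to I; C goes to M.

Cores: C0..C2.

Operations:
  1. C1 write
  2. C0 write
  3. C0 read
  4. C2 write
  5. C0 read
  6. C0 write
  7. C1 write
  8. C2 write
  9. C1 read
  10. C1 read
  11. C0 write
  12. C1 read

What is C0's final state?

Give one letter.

Op 1: C1 write [C1 write: invalidate none -> C1=M] -> [I,M,I]
Op 2: C0 write [C0 write: invalidate ['C1=M'] -> C0=M] -> [M,I,I]
Op 3: C0 read [C0 read: already in M, no change] -> [M,I,I]
Op 4: C2 write [C2 write: invalidate ['C0=M'] -> C2=M] -> [I,I,M]
Op 5: C0 read [C0 read from I: others=['C2=M'] -> C0=S, others downsized to S] -> [S,I,S]
Op 6: C0 write [C0 write: invalidate ['C2=S'] -> C0=M] -> [M,I,I]
Op 7: C1 write [C1 write: invalidate ['C0=M'] -> C1=M] -> [I,M,I]
Op 8: C2 write [C2 write: invalidate ['C1=M'] -> C2=M] -> [I,I,M]
Op 9: C1 read [C1 read from I: others=['C2=M'] -> C1=S, others downsized to S] -> [I,S,S]
Op 10: C1 read [C1 read: already in S, no change] -> [I,S,S]
Op 11: C0 write [C0 write: invalidate ['C1=S', 'C2=S'] -> C0=M] -> [M,I,I]
Op 12: C1 read [C1 read from I: others=['C0=M'] -> C1=S, others downsized to S] -> [S,S,I]

Answer: S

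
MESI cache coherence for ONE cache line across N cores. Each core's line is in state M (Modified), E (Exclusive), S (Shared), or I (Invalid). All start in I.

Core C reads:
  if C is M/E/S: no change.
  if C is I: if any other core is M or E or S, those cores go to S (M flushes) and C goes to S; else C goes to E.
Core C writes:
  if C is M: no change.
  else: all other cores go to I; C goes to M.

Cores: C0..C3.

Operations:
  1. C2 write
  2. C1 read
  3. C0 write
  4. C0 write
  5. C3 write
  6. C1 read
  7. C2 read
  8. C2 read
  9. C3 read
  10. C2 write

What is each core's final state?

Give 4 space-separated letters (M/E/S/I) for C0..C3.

Op 1: C2 write [C2 write: invalidate none -> C2=M] -> [I,I,M,I]
Op 2: C1 read [C1 read from I: others=['C2=M'] -> C1=S, others downsized to S] -> [I,S,S,I]
Op 3: C0 write [C0 write: invalidate ['C1=S', 'C2=S'] -> C0=M] -> [M,I,I,I]
Op 4: C0 write [C0 write: already M (modified), no change] -> [M,I,I,I]
Op 5: C3 write [C3 write: invalidate ['C0=M'] -> C3=M] -> [I,I,I,M]
Op 6: C1 read [C1 read from I: others=['C3=M'] -> C1=S, others downsized to S] -> [I,S,I,S]
Op 7: C2 read [C2 read from I: others=['C1=S', 'C3=S'] -> C2=S, others downsized to S] -> [I,S,S,S]
Op 8: C2 read [C2 read: already in S, no change] -> [I,S,S,S]
Op 9: C3 read [C3 read: already in S, no change] -> [I,S,S,S]
Op 10: C2 write [C2 write: invalidate ['C1=S', 'C3=S'] -> C2=M] -> [I,I,M,I]

Answer: I I M I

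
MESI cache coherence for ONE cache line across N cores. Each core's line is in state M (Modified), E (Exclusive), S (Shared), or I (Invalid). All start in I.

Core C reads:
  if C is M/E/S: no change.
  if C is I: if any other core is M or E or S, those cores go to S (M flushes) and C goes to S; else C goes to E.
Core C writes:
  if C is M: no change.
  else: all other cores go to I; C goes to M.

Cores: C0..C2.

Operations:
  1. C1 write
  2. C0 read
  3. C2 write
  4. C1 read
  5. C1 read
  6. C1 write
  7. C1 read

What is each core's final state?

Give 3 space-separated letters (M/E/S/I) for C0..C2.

Answer: I M I

Derivation:
Op 1: C1 write [C1 write: invalidate none -> C1=M] -> [I,M,I]
Op 2: C0 read [C0 read from I: others=['C1=M'] -> C0=S, others downsized to S] -> [S,S,I]
Op 3: C2 write [C2 write: invalidate ['C0=S', 'C1=S'] -> C2=M] -> [I,I,M]
Op 4: C1 read [C1 read from I: others=['C2=M'] -> C1=S, others downsized to S] -> [I,S,S]
Op 5: C1 read [C1 read: already in S, no change] -> [I,S,S]
Op 6: C1 write [C1 write: invalidate ['C2=S'] -> C1=M] -> [I,M,I]
Op 7: C1 read [C1 read: already in M, no change] -> [I,M,I]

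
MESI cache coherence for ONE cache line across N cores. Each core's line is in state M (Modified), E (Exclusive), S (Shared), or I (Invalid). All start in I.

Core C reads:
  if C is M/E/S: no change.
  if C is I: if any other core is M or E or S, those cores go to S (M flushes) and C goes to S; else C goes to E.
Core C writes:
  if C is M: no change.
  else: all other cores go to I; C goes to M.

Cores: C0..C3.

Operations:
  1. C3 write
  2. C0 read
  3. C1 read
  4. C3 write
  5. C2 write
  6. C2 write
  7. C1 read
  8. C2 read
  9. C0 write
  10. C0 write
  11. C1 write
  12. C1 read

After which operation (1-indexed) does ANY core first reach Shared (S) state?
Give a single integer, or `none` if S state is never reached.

Op 1: C3 write [C3 write: invalidate none -> C3=M] -> [I,I,I,M]
Op 2: C0 read [C0 read from I: others=['C3=M'] -> C0=S, others downsized to S] -> [S,I,I,S]
  -> First S state at op 2; remaining ops need not be traced.

Answer: 2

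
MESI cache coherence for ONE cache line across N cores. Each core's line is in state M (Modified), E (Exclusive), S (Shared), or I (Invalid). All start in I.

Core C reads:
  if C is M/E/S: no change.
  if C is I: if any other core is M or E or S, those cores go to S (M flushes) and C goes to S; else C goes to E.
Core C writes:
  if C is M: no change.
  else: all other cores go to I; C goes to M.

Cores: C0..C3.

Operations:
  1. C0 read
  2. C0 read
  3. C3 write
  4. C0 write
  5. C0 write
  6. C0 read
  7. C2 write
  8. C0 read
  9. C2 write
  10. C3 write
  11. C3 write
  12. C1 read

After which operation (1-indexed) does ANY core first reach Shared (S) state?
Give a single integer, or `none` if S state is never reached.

Answer: 8

Derivation:
Op 1: C0 read [C0 read from I: no other sharers -> C0=E (exclusive)] -> [E,I,I,I]
Op 2: C0 read [C0 read: already in E, no change] -> [E,I,I,I]
Op 3: C3 write [C3 write: invalidate ['C0=E'] -> C3=M] -> [I,I,I,M]
Op 4: C0 write [C0 write: invalidate ['C3=M'] -> C0=M] -> [M,I,I,I]
Op 5: C0 write [C0 write: already M (modified), no change] -> [M,I,I,I]
Op 6: C0 read [C0 read: already in M, no change] -> [M,I,I,I]
Op 7: C2 write [C2 write: invalidate ['C0=M'] -> C2=M] -> [I,I,M,I]
Op 8: C0 read [C0 read from I: others=['C2=M'] -> C0=S, others downsized to S] -> [S,I,S,I]
  -> First S state at op 8; remaining ops need not be traced.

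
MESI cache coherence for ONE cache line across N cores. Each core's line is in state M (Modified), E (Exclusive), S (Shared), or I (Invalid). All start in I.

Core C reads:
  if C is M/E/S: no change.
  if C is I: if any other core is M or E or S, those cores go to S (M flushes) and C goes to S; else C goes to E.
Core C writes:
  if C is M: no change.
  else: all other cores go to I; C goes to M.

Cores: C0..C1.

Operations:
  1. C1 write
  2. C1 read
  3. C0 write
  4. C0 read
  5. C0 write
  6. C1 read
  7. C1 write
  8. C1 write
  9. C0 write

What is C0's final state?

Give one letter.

Answer: M

Derivation:
Op 1: C1 write [C1 write: invalidate none -> C1=M] -> [I,M]
Op 2: C1 read [C1 read: already in M, no change] -> [I,M]
Op 3: C0 write [C0 write: invalidate ['C1=M'] -> C0=M] -> [M,I]
Op 4: C0 read [C0 read: already in M, no change] -> [M,I]
Op 5: C0 write [C0 write: already M (modified), no change] -> [M,I]
Op 6: C1 read [C1 read from I: others=['C0=M'] -> C1=S, others downsized to S] -> [S,S]
Op 7: C1 write [C1 write: invalidate ['C0=S'] -> C1=M] -> [I,M]
Op 8: C1 write [C1 write: already M (modified), no change] -> [I,M]
Op 9: C0 write [C0 write: invalidate ['C1=M'] -> C0=M] -> [M,I]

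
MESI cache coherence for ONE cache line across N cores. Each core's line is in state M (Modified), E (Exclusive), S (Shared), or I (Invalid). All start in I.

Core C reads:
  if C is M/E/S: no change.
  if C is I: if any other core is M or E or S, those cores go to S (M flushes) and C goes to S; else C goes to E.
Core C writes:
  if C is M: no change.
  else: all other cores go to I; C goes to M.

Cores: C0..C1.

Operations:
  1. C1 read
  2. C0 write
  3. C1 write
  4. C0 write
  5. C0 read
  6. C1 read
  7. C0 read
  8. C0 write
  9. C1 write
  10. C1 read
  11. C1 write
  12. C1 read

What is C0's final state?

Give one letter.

Op 1: C1 read [C1 read from I: no other sharers -> C1=E (exclusive)] -> [I,E]
Op 2: C0 write [C0 write: invalidate ['C1=E'] -> C0=M] -> [M,I]
Op 3: C1 write [C1 write: invalidate ['C0=M'] -> C1=M] -> [I,M]
Op 4: C0 write [C0 write: invalidate ['C1=M'] -> C0=M] -> [M,I]
Op 5: C0 read [C0 read: already in M, no change] -> [M,I]
Op 6: C1 read [C1 read from I: others=['C0=M'] -> C1=S, others downsized to S] -> [S,S]
Op 7: C0 read [C0 read: already in S, no change] -> [S,S]
Op 8: C0 write [C0 write: invalidate ['C1=S'] -> C0=M] -> [M,I]
Op 9: C1 write [C1 write: invalidate ['C0=M'] -> C1=M] -> [I,M]
Op 10: C1 read [C1 read: already in M, no change] -> [I,M]
Op 11: C1 write [C1 write: already M (modified), no change] -> [I,M]
Op 12: C1 read [C1 read: already in M, no change] -> [I,M]

Answer: I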